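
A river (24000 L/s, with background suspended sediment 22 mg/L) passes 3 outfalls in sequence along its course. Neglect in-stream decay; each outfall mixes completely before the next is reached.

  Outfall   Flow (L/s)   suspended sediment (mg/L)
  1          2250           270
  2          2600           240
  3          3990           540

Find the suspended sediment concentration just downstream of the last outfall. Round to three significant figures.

119 mg/L

After outfall 1: Q = 24000 + 2250 = 26250 L/s; C = (24000·22.00 + 2250·270.0)/26250 = 43.26 mg/L.
After outfall 2: Q = 26250 + 2600 = 28850 L/s; C = (26250·43.26 + 2600·240.0)/28850 = 60.99 mg/L.
After outfall 3: Q = 28850 + 3990 = 32840 L/s; C = (28850·60.99 + 3990·540.0)/32840 = 119.2 mg/L.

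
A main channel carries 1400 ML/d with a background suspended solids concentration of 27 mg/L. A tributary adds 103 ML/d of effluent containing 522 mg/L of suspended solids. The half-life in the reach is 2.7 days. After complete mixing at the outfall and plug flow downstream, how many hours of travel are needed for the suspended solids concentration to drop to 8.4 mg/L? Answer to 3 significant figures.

185 h

Mixed concentration C = ΣQC/ΣQ = (1400·27.00 + 103.0·522.0) / 1503 = 91570/1503 = 60.92 mg/L.
Half-life 2.7 d → k = ln 2 / 2.7 = 0.2567 d⁻¹.
60.92·exp(−k·t) = 8.4 → t = ln(60.92/8.4)/k = 666800 s = 185.2 h.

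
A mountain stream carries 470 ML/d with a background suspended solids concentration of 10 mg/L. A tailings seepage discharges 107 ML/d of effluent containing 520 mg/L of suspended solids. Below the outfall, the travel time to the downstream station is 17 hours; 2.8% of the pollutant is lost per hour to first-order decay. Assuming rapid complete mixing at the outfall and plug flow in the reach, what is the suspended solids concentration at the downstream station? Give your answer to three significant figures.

64.5 mg/L

Flow-weighted average: C = (470.0·10.00 + 107.0·520.0) / 577.0 = 60340/577.0 = 104.6 mg/L.
2.8%/h lost → k = −ln(1 − 0.028) = 0.02840 h⁻¹.
Decay over the reach: 104.6·exp(−kt) = 104.6·0.6171 = 64.53 mg/L.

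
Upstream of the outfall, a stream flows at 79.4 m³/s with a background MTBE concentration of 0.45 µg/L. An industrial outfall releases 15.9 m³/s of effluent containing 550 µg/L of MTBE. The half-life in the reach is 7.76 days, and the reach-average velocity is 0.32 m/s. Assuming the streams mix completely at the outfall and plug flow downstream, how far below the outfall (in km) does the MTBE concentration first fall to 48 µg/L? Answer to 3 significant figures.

202 km

Conservation of mass: C = (79.40·0.4500 + 15.90·550.0) / 95.30 = 8781/95.30 = 92.14 µg/L.
Half-life 7.76 d → k = ln 2 / 7.76 = 0.08932 d⁻¹.
Set 92.14·exp(−k·t) = 48 → t = ln(92.14/48)/k = 630700 s = 175.2 h.
Distance = v·t = 0.32·630700 = 201800 m = 201.8 km.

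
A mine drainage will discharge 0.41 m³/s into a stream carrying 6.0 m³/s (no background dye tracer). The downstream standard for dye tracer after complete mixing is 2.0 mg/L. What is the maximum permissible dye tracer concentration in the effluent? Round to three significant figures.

At the limit, (Qr·Cr + Qe·Cₑ)/(Qr + Qe) = 2.0:
Cₑ = (6.410·2.0 − 6.000·0) / 0.4100 = 31.27 mg/L.

31.3 mg/L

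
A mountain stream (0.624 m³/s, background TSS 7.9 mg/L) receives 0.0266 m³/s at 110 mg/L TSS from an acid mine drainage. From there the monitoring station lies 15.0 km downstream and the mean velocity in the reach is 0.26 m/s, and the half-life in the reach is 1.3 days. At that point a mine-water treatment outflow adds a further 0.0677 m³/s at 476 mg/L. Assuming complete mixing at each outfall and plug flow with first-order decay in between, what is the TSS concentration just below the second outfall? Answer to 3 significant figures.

After mixing, C = (0.6240·7.900 + 0.02660·110.0) / 0.6506 = 7.856/0.6506 = 12.07 mg/L; combined flow 0.6506 m³/s.
Travel time t = 15.0·1000 / 0.26 = 57690 s = 16.03 h.
Half-life 1.3 d → k = ln 2 / 1.3 = 0.5332 d⁻¹.
Applying C = C₀e^(−kt): 12.07 × 0.7005 = 8.458 mg/L.
At the second outfall, C = (0.6506·8.458 + 0.06770·476.0) / (0.6506 + 0.06770) = 52.52 mg/L.

52.5 mg/L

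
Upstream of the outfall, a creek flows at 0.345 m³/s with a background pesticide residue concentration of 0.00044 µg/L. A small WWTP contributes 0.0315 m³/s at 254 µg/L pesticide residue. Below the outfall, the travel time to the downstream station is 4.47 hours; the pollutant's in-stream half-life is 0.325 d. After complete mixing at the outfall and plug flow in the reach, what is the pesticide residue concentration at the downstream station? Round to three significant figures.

14.3 µg/L

Mass balance: C = (0.3450·0.0004400 + 0.03150·254.0) / 0.3765 = 8.001/0.3765 = 21.25 µg/L.
Half-life 0.325 d → k = ln 2 / 0.325 = 2.133 d⁻¹.
First-order decay: C = 21.25·exp(−k·t) = 21.25·0.6722 = 14.28 µg/L.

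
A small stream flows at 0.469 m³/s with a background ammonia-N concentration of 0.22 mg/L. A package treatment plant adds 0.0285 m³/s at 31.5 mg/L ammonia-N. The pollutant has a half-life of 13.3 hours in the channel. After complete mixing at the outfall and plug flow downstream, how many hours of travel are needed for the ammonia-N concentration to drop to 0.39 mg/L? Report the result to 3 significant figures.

31.5 h

After mixing, C = (0.4690·0.2200 + 0.02850·31.50) / 0.4975 = 1.001/0.4975 = 2.012 mg/L.
Half-life 13.3 h → k = ln 2 / 13.3 = 0.05212 h⁻¹ = 1.251 d⁻¹.
2.012·exp(−k·t) = 0.39 → t = ln(2.012/0.39)/k = 113300 s = 31.48 h.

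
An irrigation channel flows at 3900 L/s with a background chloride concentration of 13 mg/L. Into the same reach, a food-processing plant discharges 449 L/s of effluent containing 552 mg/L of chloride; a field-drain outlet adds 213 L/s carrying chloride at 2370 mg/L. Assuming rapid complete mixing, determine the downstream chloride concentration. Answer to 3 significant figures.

After mixing, C = (3900·13.00 + 449.0·552.0 + 213.0·2370) / 4562 = 803400/4562 = 176.1 mg/L.

176 mg/L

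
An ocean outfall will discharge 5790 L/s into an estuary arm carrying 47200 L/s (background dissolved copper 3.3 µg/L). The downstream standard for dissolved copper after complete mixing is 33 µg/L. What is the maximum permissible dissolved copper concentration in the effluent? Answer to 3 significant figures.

At the limit, (Qr·Cr + Qe·Cₑ)/(Qr + Qe) = 33:
Cₑ = (52990·33 − 47200·3.300) / 5790 = 275.1 µg/L.

275 µg/L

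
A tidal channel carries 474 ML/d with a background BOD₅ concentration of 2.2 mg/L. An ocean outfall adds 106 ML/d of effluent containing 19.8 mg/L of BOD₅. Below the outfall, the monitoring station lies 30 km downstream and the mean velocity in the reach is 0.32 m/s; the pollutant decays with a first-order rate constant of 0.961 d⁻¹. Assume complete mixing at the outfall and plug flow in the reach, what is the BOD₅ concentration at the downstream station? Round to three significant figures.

After mixing, C = (474.0·2.200 + 106.0·19.80) / 580.0 = 3142/580.0 = 5.417 mg/L.
Travel time t = 30·1000 / 0.32 = 93750 s = 26.04 h.
First-order decay: C = 5.417·exp(−k·t) = 5.417·0.3525 = 1.909 mg/L.

1.91 mg/L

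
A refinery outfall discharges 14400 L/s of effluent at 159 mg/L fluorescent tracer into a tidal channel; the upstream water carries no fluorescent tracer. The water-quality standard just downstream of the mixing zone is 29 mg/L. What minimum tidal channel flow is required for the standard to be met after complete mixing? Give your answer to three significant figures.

Set C_mix = 29: (Q·0 + 14400·159.0) / (Q + 14400) = 29
→ Q = 14400·(159.0 − 29)/(29 − 0) = 64550 L/s.

64600 L/s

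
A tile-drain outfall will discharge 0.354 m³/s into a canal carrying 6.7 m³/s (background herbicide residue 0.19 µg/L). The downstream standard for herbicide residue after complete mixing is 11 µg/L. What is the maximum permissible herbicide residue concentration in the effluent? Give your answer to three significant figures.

At the limit, (Qr·Cr + Qe·Cₑ)/(Qr + Qe) = 11:
Cₑ = (7.054·11 − 6.700·0.1900) / 0.3540 = 215.6 µg/L.

216 µg/L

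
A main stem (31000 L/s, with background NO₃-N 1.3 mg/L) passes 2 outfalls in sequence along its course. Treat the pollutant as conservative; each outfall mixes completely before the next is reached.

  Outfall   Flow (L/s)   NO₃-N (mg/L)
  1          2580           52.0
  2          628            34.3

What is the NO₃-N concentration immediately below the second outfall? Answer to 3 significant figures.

After outfall 1: Q = 31000 + 2580 = 33580 L/s; C = (31000·1.300 + 2580·52.00)/33580 = 5.195 mg/L.
After outfall 2: Q = 33580 + 628.0 = 34210 L/s; C = (33580·5.195 + 628.0·34.30)/34210 = 5.730 mg/L.

5.73 mg/L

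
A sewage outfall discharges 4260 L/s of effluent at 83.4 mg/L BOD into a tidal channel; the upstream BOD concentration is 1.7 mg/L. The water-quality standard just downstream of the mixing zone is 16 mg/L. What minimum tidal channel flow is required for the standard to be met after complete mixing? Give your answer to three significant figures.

20100 L/s

Set C_mix = 16: (Q·1.700 + 4260·83.40) / (Q + 4260) = 16
→ Q = 4260·(83.40 − 16)/(16 − 1.700) = 20080 L/s.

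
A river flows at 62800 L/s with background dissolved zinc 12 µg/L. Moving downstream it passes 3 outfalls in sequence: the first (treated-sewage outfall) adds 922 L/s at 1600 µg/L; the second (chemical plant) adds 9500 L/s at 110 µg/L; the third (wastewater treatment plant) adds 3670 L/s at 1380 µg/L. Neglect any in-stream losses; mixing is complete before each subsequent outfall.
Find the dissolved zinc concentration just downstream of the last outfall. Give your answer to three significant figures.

108 µg/L

After outfall 1: Q = 62800 + 922.0 = 63720 L/s; C = (62800·12.00 + 922.0·1600)/63720 = 34.98 µg/L.
After outfall 2: Q = 63720 + 9500 = 73220 L/s; C = (63720·34.98 + 9500·110.0)/73220 = 44.71 µg/L.
After outfall 3: Q = 73220 + 3670 = 76890 L/s; C = (73220·44.71 + 3670·1380)/76890 = 108.4 µg/L.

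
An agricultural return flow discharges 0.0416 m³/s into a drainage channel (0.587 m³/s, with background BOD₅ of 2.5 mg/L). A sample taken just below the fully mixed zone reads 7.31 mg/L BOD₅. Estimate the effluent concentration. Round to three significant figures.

Mass balance: 0.5870·2.500 + 0.04160·Cₑ = 0.6286·7.310
→ Cₑ = (0.6286·7.310 − 0.5870·2.500) / 0.04160 = 75.18 mg/L.

75.2 mg/L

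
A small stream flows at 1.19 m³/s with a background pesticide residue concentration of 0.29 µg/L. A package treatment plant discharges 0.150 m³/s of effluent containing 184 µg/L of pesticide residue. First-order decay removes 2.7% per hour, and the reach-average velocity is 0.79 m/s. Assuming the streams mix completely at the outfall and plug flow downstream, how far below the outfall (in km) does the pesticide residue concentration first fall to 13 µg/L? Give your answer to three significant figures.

49.1 km

Conservation of mass: C = (1.190·0.2900 + 0.1500·184.0) / 1.340 = 27.95/1.340 = 20.85 µg/L.
2.7%/h lost → k = −ln(1 − 0.027) = 0.02737 h⁻¹.
Set 20.85·exp(−k·t) = 13 → t = ln(20.85/13)/k = 62160 s = 17.27 h.
Distance = v·t = 0.79·62160 = 49110 m = 49.11 km.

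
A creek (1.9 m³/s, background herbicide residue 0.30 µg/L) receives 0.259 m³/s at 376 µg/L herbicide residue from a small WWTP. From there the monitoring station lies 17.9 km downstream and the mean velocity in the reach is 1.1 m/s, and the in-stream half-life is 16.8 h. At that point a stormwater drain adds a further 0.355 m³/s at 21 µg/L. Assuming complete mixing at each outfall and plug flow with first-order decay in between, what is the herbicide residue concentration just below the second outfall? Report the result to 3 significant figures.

35.3 µg/L

Flow-weighted average: C = (1.900·0.3000 + 0.2590·376.0) / 2.159 = 97.95/2.159 = 45.37 µg/L; combined flow 2.159 m³/s.
Travel time t = 17.9·1000 / 1.1 = 16270 s = 4.520 h.
Half-life 16.8 h → k = ln 2 / 16.8 = 0.04126 h⁻¹ = 0.9902 d⁻¹.
First-order decay: C = 45.37·exp(−k·t) = 45.37·0.8299 = 37.65 µg/L.
At the second outfall, C = (2.159·37.65 + 0.3550·21.00) / (2.159 + 0.3550) = 35.30 µg/L.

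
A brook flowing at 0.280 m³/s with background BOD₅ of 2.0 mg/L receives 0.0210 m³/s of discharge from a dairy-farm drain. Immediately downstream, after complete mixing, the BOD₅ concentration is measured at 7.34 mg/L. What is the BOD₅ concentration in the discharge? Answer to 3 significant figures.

Mass balance: 0.2800·2.000 + 0.02100·Cₑ = 0.3010·7.340
→ Cₑ = (0.3010·7.340 − 0.2800·2.000) / 0.02100 = 78.54 mg/L.

78.5 mg/L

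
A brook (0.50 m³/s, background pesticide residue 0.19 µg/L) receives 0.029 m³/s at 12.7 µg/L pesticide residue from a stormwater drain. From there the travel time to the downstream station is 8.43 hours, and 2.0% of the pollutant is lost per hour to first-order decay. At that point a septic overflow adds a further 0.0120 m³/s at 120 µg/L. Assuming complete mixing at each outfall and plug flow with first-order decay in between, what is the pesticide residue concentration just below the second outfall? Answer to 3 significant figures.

3.38 µg/L

Conservation of mass: C = (0.5000·0.1900 + 0.02900·12.70) / 0.5290 = 0.4633/0.5290 = 0.8758 µg/L; combined flow 0.5290 m³/s.
2.0%/h lost → k = −ln(1 − 0.02) = 0.02020 h⁻¹.
After decay, C = 0.8758 × e^(−kt) = 0.8758 × 0.8434 = 0.7387 µg/L.
Second outfall: C = (0.5290·0.7387 + 0.01200·120.0)/0.5410 = 3.384 µg/L.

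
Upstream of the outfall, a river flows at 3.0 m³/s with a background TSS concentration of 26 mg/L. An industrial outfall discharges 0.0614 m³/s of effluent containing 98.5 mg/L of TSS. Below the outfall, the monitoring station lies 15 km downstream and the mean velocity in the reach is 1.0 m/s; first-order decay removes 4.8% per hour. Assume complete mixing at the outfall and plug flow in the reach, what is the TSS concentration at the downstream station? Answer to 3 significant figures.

After mixing, C = (3.000·26.00 + 0.06140·98.50) / 3.061 = 84.05/3.061 = 27.45 mg/L.
Travel time t = 15·1000 / 1.0 = 15000 s = 4.167 h.
4.8%/h lost → k = −ln(1 − 0.048) = 0.04919 h⁻¹.
Applying C = C₀e^(−kt): 27.45 × 0.8147 = 22.37 mg/L.

22.4 mg/L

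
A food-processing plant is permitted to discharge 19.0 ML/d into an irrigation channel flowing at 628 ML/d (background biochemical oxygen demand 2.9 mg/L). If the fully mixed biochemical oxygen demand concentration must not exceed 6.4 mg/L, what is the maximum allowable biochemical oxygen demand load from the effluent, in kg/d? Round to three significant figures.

Mass balance at the limit: 628.0·2.900 + 19.00·Cₑ = 647.0·6.4 → Cₑ = 122.1 mg/L.
19.00 ML/d = 0.2199 m³/s. Load = 0.2199 m³/s × 122.1 g/m³ × 86 400 s/d = 2320 kg/d.

2320 kg/d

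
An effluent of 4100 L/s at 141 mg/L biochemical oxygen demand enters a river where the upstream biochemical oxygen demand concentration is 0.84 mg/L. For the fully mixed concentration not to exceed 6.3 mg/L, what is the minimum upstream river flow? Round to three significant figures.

101000 L/s

Set C_mix = 6.3: (Q·0.8400 + 4100·141.0) / (Q + 4100) = 6.3
→ Q = 4100·(141.0 − 6.3)/(6.3 − 0.8400) = 101100 L/s.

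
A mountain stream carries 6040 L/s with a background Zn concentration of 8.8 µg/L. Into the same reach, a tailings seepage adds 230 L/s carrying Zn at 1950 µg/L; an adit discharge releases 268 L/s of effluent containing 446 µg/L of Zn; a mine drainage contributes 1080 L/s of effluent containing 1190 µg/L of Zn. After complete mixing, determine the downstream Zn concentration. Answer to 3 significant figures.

Mixed concentration C = ΣQC/ΣQ = (6040·8.800 + 230.0·1950 + 268.0·446.0 + 1080·1190) / 7618 = 1906000/7618 = 250.2 µg/L.

250 µg/L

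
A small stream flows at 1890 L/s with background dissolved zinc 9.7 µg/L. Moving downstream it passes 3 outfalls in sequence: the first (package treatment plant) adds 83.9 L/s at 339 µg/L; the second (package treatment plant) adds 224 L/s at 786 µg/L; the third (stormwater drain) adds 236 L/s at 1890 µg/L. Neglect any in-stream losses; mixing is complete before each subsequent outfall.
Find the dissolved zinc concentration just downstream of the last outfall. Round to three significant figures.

Outfall 1: combined Q = 1974 L/s; C = (1890·9.700 + 83.90·339.0)/1974 = 23.70 µg/L.
Outfall 2: combined Q = 2198 L/s; C = (1974·23.70 + 224.0·786.0)/2198 = 101.4 µg/L.
Outfall 3: combined Q = 2434 L/s; C = (2198·101.4 + 236.0·1890)/2434 = 274.8 µg/L.

275 µg/L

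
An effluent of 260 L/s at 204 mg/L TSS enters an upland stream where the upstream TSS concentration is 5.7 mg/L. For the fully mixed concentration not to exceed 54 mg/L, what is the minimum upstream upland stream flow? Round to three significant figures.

Set C_mix = 54: (Q·5.700 + 260.0·204.0) / (Q + 260.0) = 54
→ Q = 260.0·(204.0 − 54)/(54 − 5.700) = 807.5 L/s.

807 L/s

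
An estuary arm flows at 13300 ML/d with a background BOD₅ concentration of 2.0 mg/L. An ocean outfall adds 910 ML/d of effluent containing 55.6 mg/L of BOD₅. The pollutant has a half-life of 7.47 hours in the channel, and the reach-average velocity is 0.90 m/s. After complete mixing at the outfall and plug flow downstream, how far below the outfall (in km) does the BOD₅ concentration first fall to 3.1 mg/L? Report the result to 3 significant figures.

19.6 km

Flow-weighted average: C = (13300·2.000 + 910.0·55.60) / 14210 = 77200/14210 = 5.433 mg/L.
Half-life 7.47 h → k = ln 2 / 7.47 = 0.09279 h⁻¹ = 2.227 d⁻¹.
Set 5.433·exp(−k·t) = 3.1 → t = ln(5.433/3.1)/k = 21770 s = 6.046 h.
Distance = v·t = 0.90·21770 = 19590 m = 19.59 km.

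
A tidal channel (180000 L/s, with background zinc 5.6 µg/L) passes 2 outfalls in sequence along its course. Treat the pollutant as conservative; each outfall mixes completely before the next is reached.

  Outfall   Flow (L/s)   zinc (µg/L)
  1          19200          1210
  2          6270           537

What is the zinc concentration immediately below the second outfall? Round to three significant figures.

Outfall 1: combined Q = 199200 L/s; C = (180000·5.600 + 19200·1210)/199200 = 121.7 µg/L.
Outfall 2: combined Q = 205500 L/s; C = (199200·121.7 + 6270·537.0)/205500 = 134.4 µg/L.

134 µg/L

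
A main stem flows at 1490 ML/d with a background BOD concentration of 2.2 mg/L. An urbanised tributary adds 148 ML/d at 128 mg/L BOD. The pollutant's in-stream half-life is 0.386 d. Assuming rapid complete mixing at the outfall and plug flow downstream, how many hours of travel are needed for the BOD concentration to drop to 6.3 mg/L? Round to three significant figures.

Conservation of mass: C = (1490·2.200 + 148.0·128.0) / 1638 = 22220/1638 = 13.57 mg/L.
Half-life 0.386 d → k = ln 2 / 0.386 = 1.796 d⁻¹.
13.57·exp(−k·t) = 6.3 → t = ln(13.57/6.3)/k = 36910 s = 10.25 h.

10.3 h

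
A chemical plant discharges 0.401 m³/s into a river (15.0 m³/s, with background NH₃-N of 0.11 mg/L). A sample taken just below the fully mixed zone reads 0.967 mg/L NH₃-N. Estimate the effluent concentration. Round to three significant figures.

33.0 mg/L

Mass balance: 15.00·0.1100 + 0.4010·Cₑ = 15.40·0.9670
→ Cₑ = (15.40·0.9670 − 15.00·0.1100) / 0.4010 = 33.02 mg/L.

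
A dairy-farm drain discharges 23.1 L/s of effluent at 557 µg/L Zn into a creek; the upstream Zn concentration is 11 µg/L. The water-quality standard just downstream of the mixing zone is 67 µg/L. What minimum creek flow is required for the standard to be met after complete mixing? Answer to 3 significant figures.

Set C_mix = 67: (Q·11.00 + 23.10·557.0) / (Q + 23.10) = 67
→ Q = 23.10·(557.0 − 67)/(67 − 11.00) = 202.1 L/s.

202 L/s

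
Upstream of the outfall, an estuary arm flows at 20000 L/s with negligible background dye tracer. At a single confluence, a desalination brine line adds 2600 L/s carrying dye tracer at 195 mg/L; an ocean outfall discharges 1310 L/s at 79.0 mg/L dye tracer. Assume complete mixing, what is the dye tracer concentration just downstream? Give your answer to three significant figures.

After mixing, C = (20000·0 + 2600·195.0 + 1310·79.00) / 23910 = 610500/23910 = 25.53 mg/L.

25.5 mg/L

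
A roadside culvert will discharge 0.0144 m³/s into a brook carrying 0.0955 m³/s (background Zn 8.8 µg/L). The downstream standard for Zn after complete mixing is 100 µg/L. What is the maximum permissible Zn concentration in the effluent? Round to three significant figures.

705 µg/L

At the limit, (Qr·Cr + Qe·Cₑ)/(Qr + Qe) = 100:
Cₑ = (0.1099·100 − 0.09550·8.800) / 0.01440 = 704.8 µg/L.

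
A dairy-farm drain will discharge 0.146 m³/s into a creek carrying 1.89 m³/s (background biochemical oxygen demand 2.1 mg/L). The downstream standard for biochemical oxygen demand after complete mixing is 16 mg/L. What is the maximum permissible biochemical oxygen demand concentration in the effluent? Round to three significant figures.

At the limit, (Qr·Cr + Qe·Cₑ)/(Qr + Qe) = 16:
Cₑ = (2.036·16 − 1.890·2.100) / 0.1460 = 195.9 mg/L.

196 mg/L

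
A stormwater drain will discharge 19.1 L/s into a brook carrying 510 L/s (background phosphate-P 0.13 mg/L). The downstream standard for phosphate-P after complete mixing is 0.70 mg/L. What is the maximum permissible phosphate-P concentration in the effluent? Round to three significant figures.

At the limit, (Qr·Cr + Qe·Cₑ)/(Qr + Qe) = 0.70:
Cₑ = (529.1·0.70 − 510.0·0.1300) / 19.10 = 15.92 mg/L.

15.9 mg/L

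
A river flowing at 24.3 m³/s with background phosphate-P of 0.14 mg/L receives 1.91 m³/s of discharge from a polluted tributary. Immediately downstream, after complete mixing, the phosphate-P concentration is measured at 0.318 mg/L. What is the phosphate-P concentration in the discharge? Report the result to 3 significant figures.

Mass balance: 24.30·0.1400 + 1.910·Cₑ = 26.21·0.3180
→ Cₑ = (26.21·0.3180 − 24.30·0.1400) / 1.910 = 2.583 mg/L.

2.58 mg/L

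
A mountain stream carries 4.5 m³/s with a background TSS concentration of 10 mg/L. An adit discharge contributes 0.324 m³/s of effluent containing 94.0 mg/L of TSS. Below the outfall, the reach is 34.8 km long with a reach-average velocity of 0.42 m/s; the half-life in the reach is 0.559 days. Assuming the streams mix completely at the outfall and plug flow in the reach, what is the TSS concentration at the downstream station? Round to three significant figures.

Conservation of mass: C = (4.500·10.00 + 0.3240·94.00) / 4.824 = 75.46/4.824 = 15.64 mg/L.
Travel time t = 34.8·1000 / 0.42 = 82860 s = 23.02 h.
Half-life 0.559 d → k = ln 2 / 0.559 = 1.240 d⁻¹.
Applying C = C₀e^(−kt): 15.64 × 0.3045 = 4.763 mg/L.

4.76 mg/L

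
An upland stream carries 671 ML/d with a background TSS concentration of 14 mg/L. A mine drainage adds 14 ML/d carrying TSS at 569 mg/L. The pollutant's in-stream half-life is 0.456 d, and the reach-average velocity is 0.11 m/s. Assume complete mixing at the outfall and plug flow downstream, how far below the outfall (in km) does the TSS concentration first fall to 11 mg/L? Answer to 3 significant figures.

5.22 km

Mass balance: C = (671.0·14.00 + 14.00·569.0) / 685.0 = 17360/685.0 = 25.34 mg/L.
Half-life 0.456 d → k = ln 2 / 0.456 = 1.520 d⁻¹.
Set 25.34·exp(−k·t) = 11 → t = ln(25.34/11)/k = 47440 s = 13.18 h.
Distance = v·t = 0.11·47440 = 5218 m = 5.218 km.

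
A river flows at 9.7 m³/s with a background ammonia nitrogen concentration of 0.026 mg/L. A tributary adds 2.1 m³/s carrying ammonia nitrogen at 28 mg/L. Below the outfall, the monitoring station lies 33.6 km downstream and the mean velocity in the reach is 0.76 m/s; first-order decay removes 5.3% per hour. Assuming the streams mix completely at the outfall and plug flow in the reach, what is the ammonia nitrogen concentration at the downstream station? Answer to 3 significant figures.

2.56 mg/L

Mixed concentration C = ΣQC/ΣQ = (9.700·0.02600 + 2.100·28.00) / 11.80 = 59.05/11.80 = 5.004 mg/L.
Travel time t = 33.6·1000 / 0.76 = 44210 s = 12.28 h.
5.3%/h lost → k = −ln(1 − 0.053) = 0.05446 h⁻¹.
Applying C = C₀e^(−kt): 5.004 × 0.5123 = 2.564 mg/L.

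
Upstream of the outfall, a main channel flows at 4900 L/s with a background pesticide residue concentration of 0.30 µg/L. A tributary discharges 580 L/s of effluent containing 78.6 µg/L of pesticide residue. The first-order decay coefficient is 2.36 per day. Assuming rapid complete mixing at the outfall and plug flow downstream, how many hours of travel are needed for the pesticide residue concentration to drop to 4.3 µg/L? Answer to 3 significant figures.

Flow-weighted average: C = (4900·0.3000 + 580.0·78.60) / 5480 = 47060/5480 = 8.587 µg/L.
8.587·exp(−k·t) = 4.3 → t = ln(8.587/4.3)/k = 25320 s = 7.034 h.

7.03 h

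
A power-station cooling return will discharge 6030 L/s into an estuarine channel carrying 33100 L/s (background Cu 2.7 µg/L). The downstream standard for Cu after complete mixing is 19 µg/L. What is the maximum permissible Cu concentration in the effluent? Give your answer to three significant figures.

At the limit, (Qr·Cr + Qe·Cₑ)/(Qr + Qe) = 19:
Cₑ = (39130·19 − 33100·2.700) / 6030 = 108.5 µg/L.

108 µg/L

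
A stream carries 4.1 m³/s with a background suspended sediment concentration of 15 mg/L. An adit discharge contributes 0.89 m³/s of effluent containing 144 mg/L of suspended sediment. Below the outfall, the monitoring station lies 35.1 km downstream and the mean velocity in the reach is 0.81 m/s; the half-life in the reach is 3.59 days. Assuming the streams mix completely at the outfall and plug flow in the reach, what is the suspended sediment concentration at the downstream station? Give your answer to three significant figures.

34.5 mg/L

Conservation of mass: C = (4.100·15.00 + 0.8900·144.0) / 4.990 = 189.7/4.990 = 38.01 mg/L.
Travel time t = 35.1·1000 / 0.81 = 43330 s = 12.04 h.
Half-life 3.59 d → k = ln 2 / 3.59 = 0.1931 d⁻¹.
After decay, C = 38.01 × e^(−kt) = 38.01 × 0.9077 = 34.50 mg/L.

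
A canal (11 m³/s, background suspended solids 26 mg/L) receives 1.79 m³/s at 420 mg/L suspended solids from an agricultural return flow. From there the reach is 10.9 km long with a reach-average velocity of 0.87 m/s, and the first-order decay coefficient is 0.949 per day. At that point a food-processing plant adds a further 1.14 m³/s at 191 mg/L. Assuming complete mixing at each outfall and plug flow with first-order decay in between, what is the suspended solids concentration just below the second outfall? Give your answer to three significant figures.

80.6 mg/L

Flow-weighted average: C = (11.00·26.00 + 1.790·420.0) / 12.79 = 1038/12.79 = 81.14 mg/L; combined flow 12.79 m³/s.
Travel time t = 10.9·1000 / 0.87 = 12530 s = 3.480 h.
Applying C = C₀e^(−kt): 81.14 × 0.8714 = 70.71 mg/L.
Second outfall: C = (12.79·70.71 + 1.140·191.0)/13.93 = 80.55 mg/L.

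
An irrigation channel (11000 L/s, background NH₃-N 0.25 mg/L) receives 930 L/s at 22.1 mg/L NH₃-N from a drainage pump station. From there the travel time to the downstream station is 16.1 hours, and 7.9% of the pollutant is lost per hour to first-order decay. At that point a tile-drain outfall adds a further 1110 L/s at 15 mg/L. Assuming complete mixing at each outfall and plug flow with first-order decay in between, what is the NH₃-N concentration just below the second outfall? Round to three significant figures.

Mass balance: C = (11000·0.2500 + 930.0·22.10) / 11930 = 23300/11930 = 1.953 mg/L; combined flow 11930 L/s.
7.9%/h lost → k = −ln(1 − 0.079) = 0.08230 h⁻¹.
After decay, C = 1.953 × e^(−kt) = 1.953 × 0.2658 = 0.5192 mg/L.
Second outfall: C = (11930·0.5192 + 1110·15.00)/13040 = 1.752 mg/L.

1.75 mg/L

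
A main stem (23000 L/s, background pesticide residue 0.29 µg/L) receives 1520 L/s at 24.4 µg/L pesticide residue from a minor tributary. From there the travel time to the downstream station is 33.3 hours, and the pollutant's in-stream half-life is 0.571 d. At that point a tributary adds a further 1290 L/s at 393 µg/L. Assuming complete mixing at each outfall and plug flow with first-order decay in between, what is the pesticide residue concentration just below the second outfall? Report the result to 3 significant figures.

20.0 µg/L

After mixing, C = (23000·0.2900 + 1520·24.40) / 24520 = 43760/24520 = 1.785 µg/L; combined flow 24520 L/s.
Half-life 0.571 d → k = ln 2 / 0.571 = 1.214 d⁻¹.
First-order decay: C = 1.785·exp(−k·t) = 1.785·0.1856 = 0.3312 µg/L.
Second outfall: C = (24520·0.3312 + 1290·393.0)/25810 = 19.96 µg/L.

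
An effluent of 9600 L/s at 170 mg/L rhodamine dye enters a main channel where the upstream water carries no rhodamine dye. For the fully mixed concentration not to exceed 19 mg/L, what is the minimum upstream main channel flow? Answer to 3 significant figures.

76300 L/s

Set C_mix = 19: (Q·0 + 9600·170.0) / (Q + 9600) = 19
→ Q = 9600·(170.0 − 19)/(19 − 0) = 76290 L/s.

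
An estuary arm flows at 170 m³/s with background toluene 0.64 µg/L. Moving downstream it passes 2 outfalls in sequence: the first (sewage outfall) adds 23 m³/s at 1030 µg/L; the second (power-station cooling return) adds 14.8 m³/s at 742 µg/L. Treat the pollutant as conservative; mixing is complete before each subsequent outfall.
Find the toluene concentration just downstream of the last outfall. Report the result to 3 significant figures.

167 µg/L

After outfall 1: Q = 170.0 + 23.00 = 193.0 m³/s; C = (170.0·0.6400 + 23.00·1030)/193.0 = 123.3 µg/L.
After outfall 2: Q = 193.0 + 14.80 = 207.8 m³/s; C = (193.0·123.3 + 14.80·742.0)/207.8 = 167.4 µg/L.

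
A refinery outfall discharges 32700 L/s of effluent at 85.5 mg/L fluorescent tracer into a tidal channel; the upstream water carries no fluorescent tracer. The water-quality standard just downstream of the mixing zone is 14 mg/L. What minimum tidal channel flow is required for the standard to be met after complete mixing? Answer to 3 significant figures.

Set C_mix = 14: (Q·0 + 32700·85.50) / (Q + 32700) = 14
→ Q = 32700·(85.50 − 14)/(14 − 0) = 167000 L/s.

167000 L/s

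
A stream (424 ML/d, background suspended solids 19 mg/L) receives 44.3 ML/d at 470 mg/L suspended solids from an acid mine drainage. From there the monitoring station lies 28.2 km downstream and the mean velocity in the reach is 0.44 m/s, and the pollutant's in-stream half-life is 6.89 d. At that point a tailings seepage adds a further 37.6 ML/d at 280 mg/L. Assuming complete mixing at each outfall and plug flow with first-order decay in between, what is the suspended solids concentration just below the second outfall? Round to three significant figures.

Mixed concentration C = ΣQC/ΣQ = (424.0·19.00 + 44.30·470.0) / 468.3 = 28880/468.3 = 61.66 mg/L; combined flow 468.3 ML/d.
Travel time t = 28.2·1000 / 0.44 = 64090 s = 17.80 h.
Half-life 6.89 d → k = ln 2 / 6.89 = 0.1006 d⁻¹.
Applying C = C₀e^(−kt): 61.66 × 0.9281 = 57.23 mg/L.
At the second outfall, C = (468.3·57.23 + 37.60·280.0) / (468.3 + 37.60) = 73.79 mg/L.

73.8 mg/L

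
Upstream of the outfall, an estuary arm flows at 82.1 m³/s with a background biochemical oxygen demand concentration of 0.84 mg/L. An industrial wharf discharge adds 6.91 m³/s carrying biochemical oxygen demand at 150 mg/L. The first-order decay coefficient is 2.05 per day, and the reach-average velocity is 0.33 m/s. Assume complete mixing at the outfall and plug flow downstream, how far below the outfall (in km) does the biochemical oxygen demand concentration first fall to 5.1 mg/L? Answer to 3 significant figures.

Mixed concentration C = ΣQC/ΣQ = (82.10·0.8400 + 6.910·150.0) / 89.01 = 1105/89.01 = 12.42 mg/L.
Set 12.42·exp(−k·t) = 5.1 → t = ln(12.42/5.1)/k = 37510 s = 10.42 h.
Distance = v·t = 0.33·37510 = 12380 m = 12.38 km.

12.4 km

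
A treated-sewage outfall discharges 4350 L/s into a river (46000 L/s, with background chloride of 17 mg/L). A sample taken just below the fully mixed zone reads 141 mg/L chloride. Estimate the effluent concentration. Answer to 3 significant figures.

Mass balance: 46000·17.00 + 4350·Cₑ = 50350·141.0
→ Cₑ = (50350·141.0 − 46000·17.00) / 4350 = 1452 mg/L.

1450 mg/L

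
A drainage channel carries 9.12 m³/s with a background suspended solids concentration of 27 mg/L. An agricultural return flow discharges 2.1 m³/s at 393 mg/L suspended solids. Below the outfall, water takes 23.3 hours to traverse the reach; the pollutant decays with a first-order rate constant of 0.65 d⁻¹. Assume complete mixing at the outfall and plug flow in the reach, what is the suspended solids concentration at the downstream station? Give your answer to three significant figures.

50.8 mg/L

Mass balance: C = (9.120·27.00 + 2.100·393.0) / 11.22 = 1072/11.22 = 95.50 mg/L.
First-order decay: C = 95.50·exp(−k·t) = 95.50·0.5320 = 50.81 mg/L.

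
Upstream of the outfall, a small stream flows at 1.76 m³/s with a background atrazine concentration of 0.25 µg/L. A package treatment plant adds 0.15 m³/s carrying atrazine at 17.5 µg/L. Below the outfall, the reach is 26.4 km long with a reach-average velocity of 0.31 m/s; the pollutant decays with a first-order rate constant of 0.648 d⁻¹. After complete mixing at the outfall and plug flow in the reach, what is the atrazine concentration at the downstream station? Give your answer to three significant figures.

Flow-weighted average: C = (1.760·0.2500 + 0.1500·17.50) / 1.910 = 3.065/1.910 = 1.605 µg/L.
Travel time t = 26.4·1000 / 0.31 = 85160 s = 23.66 h.
After decay, C = 1.605 × e^(−kt) = 1.605 × 0.5280 = 0.8472 µg/L.

0.847 µg/L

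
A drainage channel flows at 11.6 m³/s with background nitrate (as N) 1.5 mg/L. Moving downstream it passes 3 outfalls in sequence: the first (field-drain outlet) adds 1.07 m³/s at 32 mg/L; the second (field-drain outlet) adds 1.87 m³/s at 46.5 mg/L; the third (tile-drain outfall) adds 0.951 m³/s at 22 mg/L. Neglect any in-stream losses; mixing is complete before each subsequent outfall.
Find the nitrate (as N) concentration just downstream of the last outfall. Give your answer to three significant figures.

Outfall 1: combined Q = 12.67 m³/s; C = (11.60·1.500 + 1.070·32.00)/12.67 = 4.076 mg/L.
Outfall 2: combined Q = 14.54 m³/s; C = (12.67·4.076 + 1.870·46.50)/14.54 = 9.532 mg/L.
Outfall 3: combined Q = 15.49 m³/s; C = (14.54·9.532 + 0.9510·22.00)/15.49 = 10.30 mg/L.

10.3 mg/L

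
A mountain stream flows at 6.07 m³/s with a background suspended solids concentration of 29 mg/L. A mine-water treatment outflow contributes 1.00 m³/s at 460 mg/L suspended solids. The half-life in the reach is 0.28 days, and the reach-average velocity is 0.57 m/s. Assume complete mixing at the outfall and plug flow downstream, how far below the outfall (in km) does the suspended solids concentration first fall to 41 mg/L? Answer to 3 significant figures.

Mass balance: C = (6.070·29.00 + 1.000·460.0) / 7.070 = 636.0/7.070 = 89.96 mg/L.
Half-life 0.28 d → k = ln 2 / 0.28 = 2.476 d⁻¹.
Set 89.96·exp(−k·t) = 41 → t = ln(89.96/41)/k = 27430 s = 7.618 h.
Distance = v·t = 0.57·27430 = 15630 m = 15.63 km.

15.6 km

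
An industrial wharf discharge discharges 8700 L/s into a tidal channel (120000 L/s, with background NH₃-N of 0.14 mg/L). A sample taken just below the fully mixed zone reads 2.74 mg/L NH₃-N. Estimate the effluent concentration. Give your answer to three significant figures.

38.6 mg/L

Mass balance: 120000·0.1400 + 8700·Cₑ = 128700·2.740
→ Cₑ = (128700·2.740 − 120000·0.1400) / 8700 = 38.60 mg/L.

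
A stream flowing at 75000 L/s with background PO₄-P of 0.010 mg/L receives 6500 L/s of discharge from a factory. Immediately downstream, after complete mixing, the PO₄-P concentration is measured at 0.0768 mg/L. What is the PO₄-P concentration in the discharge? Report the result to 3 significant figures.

Mass balance: 75000·0.01000 + 6500·Cₑ = 81500·0.07680
→ Cₑ = (81500·0.07680 − 75000·0.01000) / 6500 = 0.8476 mg/L.

0.848 mg/L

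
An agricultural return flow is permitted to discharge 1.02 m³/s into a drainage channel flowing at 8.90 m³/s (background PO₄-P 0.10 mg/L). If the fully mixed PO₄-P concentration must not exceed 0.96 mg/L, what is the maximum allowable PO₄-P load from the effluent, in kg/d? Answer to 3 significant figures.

Mass balance at the limit: 8.900·0.1000 + 1.020·Cₑ = 9.920·0.96 → Cₑ = 8.464 mg/L.
Load = 1.020 m³/s × 8.464 g/m³ × 86 400 s/d = 745.9 kg/d.

746 kg/d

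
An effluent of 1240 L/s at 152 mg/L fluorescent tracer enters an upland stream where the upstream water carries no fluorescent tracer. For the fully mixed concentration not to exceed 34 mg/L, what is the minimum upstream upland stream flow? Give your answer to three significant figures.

Set C_mix = 34: (Q·0 + 1240·152.0) / (Q + 1240) = 34
→ Q = 1240·(152.0 − 34)/(34 − 0) = 4304 L/s.

4300 L/s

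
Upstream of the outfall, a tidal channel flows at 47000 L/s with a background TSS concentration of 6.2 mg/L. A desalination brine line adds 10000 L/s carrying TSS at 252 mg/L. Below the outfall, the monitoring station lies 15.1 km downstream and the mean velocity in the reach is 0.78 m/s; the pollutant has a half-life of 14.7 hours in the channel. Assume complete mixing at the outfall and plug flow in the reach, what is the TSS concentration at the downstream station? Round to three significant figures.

38.3 mg/L

Mass balance: C = (47000·6.200 + 10000·252.0) / 57000 = 2811000/57000 = 49.32 mg/L.
Travel time t = 15.1·1000 / 0.78 = 19360 s = 5.377 h.
Half-life 14.7 h → k = ln 2 / 14.7 = 0.04715 h⁻¹ = 1.132 d⁻¹.
First-order decay: C = 49.32·exp(−k·t) = 49.32·0.7760 = 38.28 mg/L.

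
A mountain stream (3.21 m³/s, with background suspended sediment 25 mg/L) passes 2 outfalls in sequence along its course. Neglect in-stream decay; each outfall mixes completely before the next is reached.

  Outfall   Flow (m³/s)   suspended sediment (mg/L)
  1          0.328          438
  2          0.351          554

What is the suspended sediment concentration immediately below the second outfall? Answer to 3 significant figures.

After outfall 1: Q = 3.210 + 0.3280 = 3.538 m³/s; C = (3.210·25.00 + 0.3280·438.0)/3.538 = 63.29 mg/L.
After outfall 2: Q = 3.538 + 0.3510 = 3.889 m³/s; C = (3.538·63.29 + 0.3510·554.0)/3.889 = 107.6 mg/L.

108 mg/L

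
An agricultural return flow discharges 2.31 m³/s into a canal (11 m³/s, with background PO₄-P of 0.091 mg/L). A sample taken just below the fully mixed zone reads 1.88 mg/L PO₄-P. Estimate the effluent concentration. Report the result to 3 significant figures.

Mass balance: 11.00·0.09100 + 2.310·Cₑ = 13.31·1.880
→ Cₑ = (13.31·1.880 − 11.00·0.09100) / 2.310 = 10.40 mg/L.

10.4 mg/L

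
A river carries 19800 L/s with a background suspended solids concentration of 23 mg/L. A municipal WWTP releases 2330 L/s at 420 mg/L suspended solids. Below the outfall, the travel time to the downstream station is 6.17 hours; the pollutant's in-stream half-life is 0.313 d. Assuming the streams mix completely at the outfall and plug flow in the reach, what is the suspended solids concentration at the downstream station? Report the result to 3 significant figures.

Mass balance: C = (19800·23.00 + 2330·420.0) / 22130 = 1434000/22130 = 64.80 mg/L.
Half-life 0.313 d → k = ln 2 / 0.313 = 2.215 d⁻¹.
After decay, C = 64.80 × e^(−kt) = 64.80 × 0.5659 = 36.67 mg/L.

36.7 mg/L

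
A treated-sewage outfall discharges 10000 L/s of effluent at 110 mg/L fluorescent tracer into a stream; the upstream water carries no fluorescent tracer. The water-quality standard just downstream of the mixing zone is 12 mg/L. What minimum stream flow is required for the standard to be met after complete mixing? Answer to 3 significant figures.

Set C_mix = 12: (Q·0 + 10000·110.0) / (Q + 10000) = 12
→ Q = 10000·(110.0 − 12)/(12 − 0) = 81670 L/s.

81700 L/s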